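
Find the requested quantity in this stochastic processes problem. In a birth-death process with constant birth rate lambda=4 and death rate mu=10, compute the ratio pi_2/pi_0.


For birth-death process, pi_n/pi_0 = (lambda/mu)^n
= (4/10)^2
= 0.1600

0.1600


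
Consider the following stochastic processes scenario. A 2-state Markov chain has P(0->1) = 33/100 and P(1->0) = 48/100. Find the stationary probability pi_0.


Stationary distribution: pi_0 = p10/(p01+p10), pi_1 = p01/(p01+p10)
p01 = 0.3300, p10 = 0.4800
pi_0 = 0.5926

0.5926


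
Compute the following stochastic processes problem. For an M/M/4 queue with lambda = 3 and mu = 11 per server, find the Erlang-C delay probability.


a = lambda/mu = 0.2727
rho = a/c = 0.0682
Erlang-C formula applied:
C(c,a) = 1.8833e-04

1.8833e-04


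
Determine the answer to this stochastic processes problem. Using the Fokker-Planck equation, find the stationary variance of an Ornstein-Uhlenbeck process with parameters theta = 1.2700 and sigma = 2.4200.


Stationary variance = sigma^2 / (2*theta)
= 2.4200^2 / (2*1.2700)
= 5.8564 / 2.5400
= 2.3057

2.3057


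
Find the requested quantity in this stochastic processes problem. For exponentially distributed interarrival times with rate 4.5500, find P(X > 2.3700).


P(X > t) = exp(-lambda * t)
= exp(-4.5500 * 2.3700)
= exp(-10.7835) = 2.0739e-05

2.0739e-05


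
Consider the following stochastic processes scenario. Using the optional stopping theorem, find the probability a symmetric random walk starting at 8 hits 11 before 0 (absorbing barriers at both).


By optional stopping theorem: E(M at tau) = M(0) = 8
P(hit 11)*11 + P(hit 0)*0 = 8
P(hit 11) = (8 - 0)/(11 - 0) = 8/11 = 0.7273

0.7273


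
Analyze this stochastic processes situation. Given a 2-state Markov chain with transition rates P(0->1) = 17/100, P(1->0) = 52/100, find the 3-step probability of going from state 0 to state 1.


Computing P^3 by matrix multiplication.
P = [[0.8300, 0.1700], [0.5200, 0.4800]]
After raising P to the power 3:
P^3(0,1) = 0.2390

0.2390


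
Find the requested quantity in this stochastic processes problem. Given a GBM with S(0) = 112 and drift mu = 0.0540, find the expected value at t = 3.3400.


E[S(t)] = S(0) * exp(mu * t)
= 112 * exp(0.0540 * 3.3400)
= 112 * 1.1976
= 134.1366

134.1366


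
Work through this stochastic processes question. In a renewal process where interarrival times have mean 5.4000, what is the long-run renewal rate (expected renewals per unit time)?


Long-run renewal rate = 1/E(X)
= 1/5.4000
= 0.1852

0.1852


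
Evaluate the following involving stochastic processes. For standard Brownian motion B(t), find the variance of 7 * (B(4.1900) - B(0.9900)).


Var(alpha*(B(t)-B(s))) = alpha^2 * (t-s)
= 7^2 * (4.1900 - 0.9900)
= 49 * 3.2000
= 156.8000

156.8000


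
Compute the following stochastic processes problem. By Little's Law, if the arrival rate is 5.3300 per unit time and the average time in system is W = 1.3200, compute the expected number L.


Little's Law: L = lambda * W
= 5.3300 * 1.3200
= 7.0356

7.0356


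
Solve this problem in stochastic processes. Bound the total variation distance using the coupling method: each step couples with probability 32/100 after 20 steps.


TV distance bound <= (1-delta)^n
= (1 - 0.3200)^20
= 0.6800^20
= 4.4687e-04

4.4687e-04


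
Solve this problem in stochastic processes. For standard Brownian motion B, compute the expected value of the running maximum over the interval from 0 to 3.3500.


E(max B(s)) = sqrt(2t/pi)
= sqrt(2*3.3500/pi)
= sqrt(2.1327)
= 1.4604

1.4604


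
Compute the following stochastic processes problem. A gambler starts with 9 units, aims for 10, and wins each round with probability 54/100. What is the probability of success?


Gambler's ruin formula:
r = q/p = 0.4600/0.5400 = 0.8519
P(win) = (1 - r^i)/(1 - r^N)
= (1 - 0.8519^9)/(1 - 0.8519^10)
= 0.9562

0.9562


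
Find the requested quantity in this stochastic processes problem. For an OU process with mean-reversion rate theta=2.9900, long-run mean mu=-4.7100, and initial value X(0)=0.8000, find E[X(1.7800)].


E[X(t)] = mu + (X(0) - mu)*exp(-theta*t)
= -4.7100 + (0.8000 - -4.7100)*exp(-2.9900*1.7800)
= -4.7100 + 5.5100 * 0.0049
= -4.6831

-4.6831


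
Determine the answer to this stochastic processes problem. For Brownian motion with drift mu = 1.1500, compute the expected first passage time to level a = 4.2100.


Expected first passage time = a/mu
= 4.2100/1.1500
= 3.6609

3.6609


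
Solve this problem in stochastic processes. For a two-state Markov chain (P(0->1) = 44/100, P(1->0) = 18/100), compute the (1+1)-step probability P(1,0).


P^2 = P^1 * P^1
Computing via matrix multiplication of the transition matrix.
Entry (1,0) of P^2 = 0.2484

0.2484


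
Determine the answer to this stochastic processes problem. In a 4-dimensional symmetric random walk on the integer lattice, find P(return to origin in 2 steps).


P(return in 2 steps) = P(reverse first step) = 1/(2d)
= 1/8
= 0.1250

0.1250


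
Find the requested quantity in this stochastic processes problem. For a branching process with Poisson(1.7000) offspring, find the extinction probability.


Since mu = 1.7000 > 1, extinction prob q < 1.
Solve s = exp(mu*(s-1)) iteratively.
q = 0.3088

0.3088


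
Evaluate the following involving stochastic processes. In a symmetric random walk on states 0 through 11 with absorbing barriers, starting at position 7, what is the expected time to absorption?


For symmetric RW on 0,...,N with absorbing barriers, E(i) = i*(N-i)
E(7) = 7 * 4 = 28

28


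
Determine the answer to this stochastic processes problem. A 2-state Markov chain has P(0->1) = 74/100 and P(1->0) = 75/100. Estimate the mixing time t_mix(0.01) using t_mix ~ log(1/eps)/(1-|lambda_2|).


lambda_2 = |1 - p01 - p10| = |1 - 0.7400 - 0.7500| = 0.4900
t_mix ~ log(1/eps)/(1 - |lambda_2|)
= log(100)/(1 - 0.4900) = 4.6052/0.5100
= 9.0297

9.0297


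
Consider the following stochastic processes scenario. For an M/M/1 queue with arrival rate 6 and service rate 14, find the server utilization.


rho = lambda/mu
= 6/14
= 0.4286

0.4286


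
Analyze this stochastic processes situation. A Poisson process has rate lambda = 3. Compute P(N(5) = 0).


P(N(t)=k) = (lambda*t)^k * exp(-lambda*t) / k!
lambda*t = 15
= 15^0 * exp(-15) / 0!
= 1 * 3.0590e-07 / 1
= 3.0590e-07

3.0590e-07


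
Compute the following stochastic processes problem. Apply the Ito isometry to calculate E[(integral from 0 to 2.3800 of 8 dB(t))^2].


By Ito isometry: E[(int f dB)^2] = int f^2 dt
= 8^2 * 2.3800
= 64 * 2.3800 = 152.3200

152.3200


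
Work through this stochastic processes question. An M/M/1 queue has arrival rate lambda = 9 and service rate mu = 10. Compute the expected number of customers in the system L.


rho = 9/10 = 0.9000
L = rho/(1-rho)
= 0.9000/0.1000
= 9.0000

9.0000


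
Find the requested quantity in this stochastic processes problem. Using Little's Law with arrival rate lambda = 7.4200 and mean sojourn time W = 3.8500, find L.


Little's Law: L = lambda * W
= 7.4200 * 3.8500
= 28.5670

28.5670


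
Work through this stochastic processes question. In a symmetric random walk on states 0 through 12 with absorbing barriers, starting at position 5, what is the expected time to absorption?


For symmetric RW on 0,...,N with absorbing barriers, E(i) = i*(N-i)
E(5) = 5 * 7 = 35

35


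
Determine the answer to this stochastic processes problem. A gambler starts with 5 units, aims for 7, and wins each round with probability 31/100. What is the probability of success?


Gambler's ruin formula:
r = q/p = 0.6900/0.3100 = 2.2258
P(win) = (1 - r^i)/(1 - r^N)
= (1 - 2.2258^5)/(1 - 2.2258^7)
= 0.1989

0.1989


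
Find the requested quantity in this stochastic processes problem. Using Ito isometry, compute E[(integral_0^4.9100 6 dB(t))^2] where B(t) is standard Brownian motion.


By Ito isometry: E[(int f dB)^2] = int f^2 dt
= 6^2 * 4.9100
= 36 * 4.9100 = 176.7600

176.7600


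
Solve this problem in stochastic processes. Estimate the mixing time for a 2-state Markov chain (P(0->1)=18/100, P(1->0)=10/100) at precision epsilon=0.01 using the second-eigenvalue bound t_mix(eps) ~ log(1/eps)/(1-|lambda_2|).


lambda_2 = |1 - p01 - p10| = |1 - 0.1800 - 0.1000| = 0.7200
t_mix ~ log(1/eps)/(1 - |lambda_2|)
= log(100)/(1 - 0.7200) = 4.6052/0.2800
= 16.4470

16.4470


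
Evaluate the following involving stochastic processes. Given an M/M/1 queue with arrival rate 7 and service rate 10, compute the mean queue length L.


rho = 7/10 = 0.7000
L = rho/(1-rho)
= 0.7000/0.3000
= 2.3333

2.3333


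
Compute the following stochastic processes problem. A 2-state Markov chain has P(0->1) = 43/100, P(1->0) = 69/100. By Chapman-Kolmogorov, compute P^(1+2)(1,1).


P^3 = P^1 * P^2
Computing via matrix multiplication of the transition matrix.
Entry (1,1) of P^3 = 0.3829

0.3829


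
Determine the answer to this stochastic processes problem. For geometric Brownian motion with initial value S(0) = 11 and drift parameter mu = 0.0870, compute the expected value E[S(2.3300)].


E[S(t)] = S(0) * exp(mu * t)
= 11 * exp(0.0870 * 2.3300)
= 11 * 1.2247
= 13.4719

13.4719


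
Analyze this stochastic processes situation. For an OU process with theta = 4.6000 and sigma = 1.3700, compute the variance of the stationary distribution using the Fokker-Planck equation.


Stationary variance = sigma^2 / (2*theta)
= 1.3700^2 / (2*4.6000)
= 1.8769 / 9.2000
= 0.2040

0.2040


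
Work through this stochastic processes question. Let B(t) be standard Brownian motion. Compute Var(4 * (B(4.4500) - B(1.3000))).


Var(alpha*(B(t)-B(s))) = alpha^2 * (t-s)
= 4^2 * (4.4500 - 1.3000)
= 16 * 3.1500
= 50.4000

50.4000


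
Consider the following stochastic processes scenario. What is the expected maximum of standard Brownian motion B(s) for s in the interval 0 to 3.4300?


E(max B(s)) = sqrt(2t/pi)
= sqrt(2*3.4300/pi)
= sqrt(2.1836)
= 1.4777

1.4777


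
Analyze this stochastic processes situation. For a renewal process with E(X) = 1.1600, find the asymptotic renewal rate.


Long-run renewal rate = 1/E(X)
= 1/1.1600
= 0.8621

0.8621


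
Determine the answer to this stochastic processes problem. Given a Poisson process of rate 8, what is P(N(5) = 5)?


P(N(t)=k) = (lambda*t)^k * exp(-lambda*t) / k!
lambda*t = 40
= 40^5 * exp(-40) / 5!
= 102400000 * 4.2484e-18 / 120
= 3.6253e-12

3.6253e-12


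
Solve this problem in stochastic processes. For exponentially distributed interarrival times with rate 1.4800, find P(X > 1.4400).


P(X > t) = exp(-lambda * t)
= exp(-1.4800 * 1.4400)
= exp(-2.1312) = 0.1187

0.1187


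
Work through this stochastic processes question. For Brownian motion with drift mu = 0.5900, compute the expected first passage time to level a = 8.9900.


Expected first passage time = a/mu
= 8.9900/0.5900
= 15.2373

15.2373


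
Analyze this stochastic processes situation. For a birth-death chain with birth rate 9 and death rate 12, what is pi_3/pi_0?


For birth-death process, pi_n/pi_0 = (lambda/mu)^n
= (9/12)^3
= 0.4219

0.4219


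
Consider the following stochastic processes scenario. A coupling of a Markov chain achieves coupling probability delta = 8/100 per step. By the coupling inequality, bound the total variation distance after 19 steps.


TV distance bound <= (1-delta)^n
= (1 - 0.0800)^19
= 0.9200^19
= 0.2051

0.2051


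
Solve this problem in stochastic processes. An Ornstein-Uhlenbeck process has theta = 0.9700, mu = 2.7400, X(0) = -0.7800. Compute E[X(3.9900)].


E[X(t)] = mu + (X(0) - mu)*exp(-theta*t)
= 2.7400 + (-0.7800 - 2.7400)*exp(-0.9700*3.9900)
= 2.7400 + -3.5200 * 0.0209
= 2.6666

2.6666


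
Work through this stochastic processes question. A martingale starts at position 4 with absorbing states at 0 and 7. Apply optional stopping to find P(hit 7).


By optional stopping theorem: E(M at tau) = M(0) = 4
P(hit 7)*7 + P(hit 0)*0 = 4
P(hit 7) = (4 - 0)/(7 - 0) = 4/7 = 0.5714

0.5714


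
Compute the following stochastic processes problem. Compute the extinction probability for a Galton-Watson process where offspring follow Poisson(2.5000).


Since mu = 2.5000 > 1, extinction prob q < 1.
Solve s = exp(mu*(s-1)) iteratively.
q = 0.1074

0.1074


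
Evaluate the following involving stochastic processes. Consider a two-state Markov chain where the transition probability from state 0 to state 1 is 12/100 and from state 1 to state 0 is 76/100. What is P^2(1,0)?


Computing P^2 by matrix multiplication.
P = [[0.8800, 0.1200], [0.7600, 0.2400]]
After raising P to the power 2:
P^2(1,0) = 0.8512

0.8512


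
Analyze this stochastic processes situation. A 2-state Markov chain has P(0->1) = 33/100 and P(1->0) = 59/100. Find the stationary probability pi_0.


Stationary distribution: pi_0 = p10/(p01+p10), pi_1 = p01/(p01+p10)
p01 = 0.3300, p10 = 0.5900
pi_0 = 0.6413

0.6413


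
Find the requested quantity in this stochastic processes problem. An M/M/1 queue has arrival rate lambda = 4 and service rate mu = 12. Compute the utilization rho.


rho = lambda/mu
= 4/12
= 0.3333

0.3333


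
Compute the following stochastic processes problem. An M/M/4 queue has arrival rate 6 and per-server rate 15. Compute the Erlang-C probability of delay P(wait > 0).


a = lambda/mu = 0.4000
rho = a/c = 0.1000
Erlang-C formula applied:
C(c,a) = 7.9444e-04

7.9444e-04


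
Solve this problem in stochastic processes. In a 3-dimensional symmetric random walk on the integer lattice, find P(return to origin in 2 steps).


P(return in 2 steps) = P(reverse first step) = 1/(2d)
= 1/6
= 0.1667

0.1667


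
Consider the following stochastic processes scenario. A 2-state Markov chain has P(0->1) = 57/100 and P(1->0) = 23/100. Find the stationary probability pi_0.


Stationary distribution: pi_0 = p10/(p01+p10), pi_1 = p01/(p01+p10)
p01 = 0.5700, p10 = 0.2300
pi_0 = 0.2875

0.2875


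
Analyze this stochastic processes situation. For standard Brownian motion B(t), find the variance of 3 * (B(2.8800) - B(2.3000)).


Var(alpha*(B(t)-B(s))) = alpha^2 * (t-s)
= 3^2 * (2.8800 - 2.3000)
= 9 * 0.5800
= 5.2200

5.2200


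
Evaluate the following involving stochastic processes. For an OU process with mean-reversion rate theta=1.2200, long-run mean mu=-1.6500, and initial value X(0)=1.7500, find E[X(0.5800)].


E[X(t)] = mu + (X(0) - mu)*exp(-theta*t)
= -1.6500 + (1.7500 - -1.6500)*exp(-1.2200*0.5800)
= -1.6500 + 3.4000 * 0.4928
= 0.0256

0.0256


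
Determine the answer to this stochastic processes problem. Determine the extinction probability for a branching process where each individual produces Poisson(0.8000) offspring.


Since mu = 0.8000 <= 1, extinction probability = 1.

1.0000


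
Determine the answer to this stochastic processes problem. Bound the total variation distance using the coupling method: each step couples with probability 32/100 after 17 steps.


TV distance bound <= (1-delta)^n
= (1 - 0.3200)^17
= 0.6800^17
= 0.0014

0.0014


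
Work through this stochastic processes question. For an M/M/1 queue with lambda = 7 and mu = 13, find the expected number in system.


rho = 7/13 = 0.5385
L = rho/(1-rho)
= 0.5385/0.4615
= 1.1667

1.1667


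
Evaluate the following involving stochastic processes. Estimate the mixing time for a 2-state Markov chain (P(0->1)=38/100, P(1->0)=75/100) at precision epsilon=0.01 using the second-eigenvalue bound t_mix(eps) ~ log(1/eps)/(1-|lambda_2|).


lambda_2 = |1 - p01 - p10| = |1 - 0.3800 - 0.7500| = 0.1300
t_mix ~ log(1/eps)/(1 - |lambda_2|)
= log(100)/(1 - 0.1300) = 4.6052/0.8700
= 5.2933

5.2933


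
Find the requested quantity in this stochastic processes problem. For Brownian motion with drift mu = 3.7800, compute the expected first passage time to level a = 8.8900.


Expected first passage time = a/mu
= 8.8900/3.7800
= 2.3519

2.3519


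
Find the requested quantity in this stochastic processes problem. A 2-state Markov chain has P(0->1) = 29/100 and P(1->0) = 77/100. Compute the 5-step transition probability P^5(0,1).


Computing P^5 by matrix multiplication.
P = [[0.7100, 0.2900], [0.7700, 0.2300]]
After raising P to the power 5:
P^5(0,1) = 0.2736

0.2736


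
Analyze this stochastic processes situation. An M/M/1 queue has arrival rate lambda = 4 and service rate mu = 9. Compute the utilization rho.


rho = lambda/mu
= 4/9
= 0.4444

0.4444


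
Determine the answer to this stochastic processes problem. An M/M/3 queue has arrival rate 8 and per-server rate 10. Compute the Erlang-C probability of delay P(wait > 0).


a = lambda/mu = 0.8000
rho = a/c = 0.2667
Erlang-C formula applied:
C(c,a) = 0.0520

0.0520


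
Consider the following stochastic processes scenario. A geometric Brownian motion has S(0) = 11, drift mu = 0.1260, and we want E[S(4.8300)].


E[S(t)] = S(0) * exp(mu * t)
= 11 * exp(0.1260 * 4.8300)
= 11 * 1.8378
= 20.2160

20.2160


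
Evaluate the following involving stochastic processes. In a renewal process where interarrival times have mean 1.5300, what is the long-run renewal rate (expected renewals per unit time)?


Long-run renewal rate = 1/E(X)
= 1/1.5300
= 0.6536

0.6536


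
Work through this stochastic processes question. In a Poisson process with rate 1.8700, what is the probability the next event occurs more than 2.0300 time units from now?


P(X > t) = exp(-lambda * t)
= exp(-1.8700 * 2.0300)
= exp(-3.7961) = 0.0225

0.0225


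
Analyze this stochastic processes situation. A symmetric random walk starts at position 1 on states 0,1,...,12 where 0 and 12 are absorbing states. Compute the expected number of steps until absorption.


For symmetric RW on 0,...,N with absorbing barriers, E(i) = i*(N-i)
E(1) = 1 * 11 = 11

11


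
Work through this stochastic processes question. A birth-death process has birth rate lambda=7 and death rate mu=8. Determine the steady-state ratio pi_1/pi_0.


For birth-death process, pi_n/pi_0 = (lambda/mu)^n
= (7/8)^1
= 0.8750

0.8750


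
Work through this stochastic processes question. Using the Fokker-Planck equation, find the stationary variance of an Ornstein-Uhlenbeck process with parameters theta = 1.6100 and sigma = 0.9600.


Stationary variance = sigma^2 / (2*theta)
= 0.9600^2 / (2*1.6100)
= 0.9216 / 3.2200
= 0.2862

0.2862


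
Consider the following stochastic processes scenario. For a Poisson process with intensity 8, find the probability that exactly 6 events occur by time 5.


P(N(t)=k) = (lambda*t)^k * exp(-lambda*t) / k!
lambda*t = 40
= 40^6 * exp(-40) / 6!
= 4096000000 * 4.2484e-18 / 720
= 2.4168e-11

2.4168e-11


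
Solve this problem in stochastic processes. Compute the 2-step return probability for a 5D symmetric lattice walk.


P(return in 2 steps) = P(reverse first step) = 1/(2d)
= 1/10
= 0.1000

0.1000


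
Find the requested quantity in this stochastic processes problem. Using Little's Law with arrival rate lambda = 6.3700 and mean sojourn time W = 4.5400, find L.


Little's Law: L = lambda * W
= 6.3700 * 4.5400
= 28.9198

28.9198


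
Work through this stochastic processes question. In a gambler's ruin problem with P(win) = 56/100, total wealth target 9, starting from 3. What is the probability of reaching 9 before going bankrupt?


Gambler's ruin formula:
r = q/p = 0.4400/0.5600 = 0.7857
P(win) = (1 - r^i)/(1 - r^N)
= (1 - 0.7857^3)/(1 - 0.7857^9)
= 0.5813

0.5813


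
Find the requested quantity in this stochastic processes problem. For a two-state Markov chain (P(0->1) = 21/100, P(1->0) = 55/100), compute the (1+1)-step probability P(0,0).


P^2 = P^1 * P^1
Computing via matrix multiplication of the transition matrix.
Entry (0,0) of P^2 = 0.7396

0.7396


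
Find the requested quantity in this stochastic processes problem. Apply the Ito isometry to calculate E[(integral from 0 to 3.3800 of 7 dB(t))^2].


By Ito isometry: E[(int f dB)^2] = int f^2 dt
= 7^2 * 3.3800
= 49 * 3.3800 = 165.6200

165.6200


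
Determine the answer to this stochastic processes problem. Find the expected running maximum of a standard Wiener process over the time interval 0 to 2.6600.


E(max B(s)) = sqrt(2t/pi)
= sqrt(2*2.6600/pi)
= sqrt(1.6934)
= 1.3013

1.3013


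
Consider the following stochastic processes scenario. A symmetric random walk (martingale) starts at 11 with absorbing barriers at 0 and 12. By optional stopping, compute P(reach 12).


By optional stopping theorem: E(M at tau) = M(0) = 11
P(hit 12)*12 + P(hit 0)*0 = 11
P(hit 12) = (11 - 0)/(12 - 0) = 11/12 = 0.9167

0.9167


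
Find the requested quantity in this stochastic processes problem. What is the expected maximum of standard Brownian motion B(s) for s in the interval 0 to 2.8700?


E(max B(s)) = sqrt(2t/pi)
= sqrt(2*2.8700/pi)
= sqrt(1.8271)
= 1.3517

1.3517


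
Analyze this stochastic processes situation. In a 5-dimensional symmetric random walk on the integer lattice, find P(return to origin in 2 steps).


P(return in 2 steps) = P(reverse first step) = 1/(2d)
= 1/10
= 0.1000

0.1000


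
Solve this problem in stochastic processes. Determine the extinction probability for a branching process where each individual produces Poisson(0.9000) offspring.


Since mu = 0.9000 <= 1, extinction probability = 1.

1.0000


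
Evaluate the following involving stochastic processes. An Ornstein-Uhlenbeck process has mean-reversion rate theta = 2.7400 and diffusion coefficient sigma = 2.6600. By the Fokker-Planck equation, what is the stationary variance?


Stationary variance = sigma^2 / (2*theta)
= 2.6600^2 / (2*2.7400)
= 7.0756 / 5.4800
= 1.2912

1.2912


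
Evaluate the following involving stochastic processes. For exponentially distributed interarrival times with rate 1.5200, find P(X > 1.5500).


P(X > t) = exp(-lambda * t)
= exp(-1.5200 * 1.5500)
= exp(-2.3560) = 0.0948

0.0948


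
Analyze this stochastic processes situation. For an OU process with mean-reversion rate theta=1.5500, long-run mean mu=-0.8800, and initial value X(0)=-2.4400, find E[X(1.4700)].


E[X(t)] = mu + (X(0) - mu)*exp(-theta*t)
= -0.8800 + (-2.4400 - -0.8800)*exp(-1.5500*1.4700)
= -0.8800 + -1.5600 * 0.1024
= -1.0398

-1.0398


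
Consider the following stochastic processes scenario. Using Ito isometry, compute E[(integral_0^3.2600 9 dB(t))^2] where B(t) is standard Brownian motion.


By Ito isometry: E[(int f dB)^2] = int f^2 dt
= 9^2 * 3.2600
= 81 * 3.2600 = 264.0600

264.0600


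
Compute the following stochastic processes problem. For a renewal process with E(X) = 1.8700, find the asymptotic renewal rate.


Long-run renewal rate = 1/E(X)
= 1/1.8700
= 0.5348

0.5348


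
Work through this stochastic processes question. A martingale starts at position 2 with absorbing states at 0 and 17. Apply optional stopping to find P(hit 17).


By optional stopping theorem: E(M at tau) = M(0) = 2
P(hit 17)*17 + P(hit 0)*0 = 2
P(hit 17) = (2 - 0)/(17 - 0) = 2/17 = 0.1176

0.1176


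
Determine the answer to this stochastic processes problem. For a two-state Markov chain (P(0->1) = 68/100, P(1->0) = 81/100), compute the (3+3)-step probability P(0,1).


P^6 = P^3 * P^3
Computing via matrix multiplication of the transition matrix.
Entry (0,1) of P^6 = 0.4501

0.4501


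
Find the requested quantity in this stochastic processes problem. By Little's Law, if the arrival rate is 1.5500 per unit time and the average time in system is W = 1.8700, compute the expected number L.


Little's Law: L = lambda * W
= 1.5500 * 1.8700
= 2.8985

2.8985


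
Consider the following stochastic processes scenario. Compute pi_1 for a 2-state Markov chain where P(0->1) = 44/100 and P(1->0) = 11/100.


Stationary distribution: pi_0 = p10/(p01+p10), pi_1 = p01/(p01+p10)
p01 = 0.4400, p10 = 0.1100
pi_1 = 0.8000

0.8000


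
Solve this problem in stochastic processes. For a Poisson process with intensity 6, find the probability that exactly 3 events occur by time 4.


P(N(t)=k) = (lambda*t)^k * exp(-lambda*t) / k!
lambda*t = 24
= 24^3 * exp(-24) / 3!
= 13824 * 3.7751e-11 / 6
= 8.6979e-08

8.6979e-08


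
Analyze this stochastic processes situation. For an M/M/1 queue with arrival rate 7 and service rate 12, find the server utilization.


rho = lambda/mu
= 7/12
= 0.5833

0.5833


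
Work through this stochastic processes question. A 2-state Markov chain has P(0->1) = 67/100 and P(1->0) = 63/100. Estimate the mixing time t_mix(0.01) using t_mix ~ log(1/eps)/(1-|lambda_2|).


lambda_2 = |1 - p01 - p10| = |1 - 0.6700 - 0.6300| = 0.3000
t_mix ~ log(1/eps)/(1 - |lambda_2|)
= log(100)/(1 - 0.3000) = 4.6052/0.7000
= 6.5788

6.5788


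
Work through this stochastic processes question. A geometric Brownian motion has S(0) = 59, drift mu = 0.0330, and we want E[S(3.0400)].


E[S(t)] = S(0) * exp(mu * t)
= 59 * exp(0.0330 * 3.0400)
= 59 * 1.1055
= 65.2260

65.2260


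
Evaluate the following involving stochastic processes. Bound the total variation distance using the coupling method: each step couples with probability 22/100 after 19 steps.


TV distance bound <= (1-delta)^n
= (1 - 0.2200)^19
= 0.7800^19
= 0.0089

0.0089


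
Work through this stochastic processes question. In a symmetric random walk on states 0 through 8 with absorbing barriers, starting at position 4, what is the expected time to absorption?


For symmetric RW on 0,...,N with absorbing barriers, E(i) = i*(N-i)
E(4) = 4 * 4 = 16

16


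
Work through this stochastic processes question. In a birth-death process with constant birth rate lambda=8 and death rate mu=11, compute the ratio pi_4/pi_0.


For birth-death process, pi_n/pi_0 = (lambda/mu)^n
= (8/11)^4
= 0.2798

0.2798


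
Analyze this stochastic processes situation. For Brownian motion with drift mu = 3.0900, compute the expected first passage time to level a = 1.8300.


Expected first passage time = a/mu
= 1.8300/3.0900
= 0.5922

0.5922


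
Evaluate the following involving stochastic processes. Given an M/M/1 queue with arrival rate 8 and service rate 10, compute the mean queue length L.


rho = 8/10 = 0.8000
L = rho/(1-rho)
= 0.8000/0.2000
= 4.0000

4.0000


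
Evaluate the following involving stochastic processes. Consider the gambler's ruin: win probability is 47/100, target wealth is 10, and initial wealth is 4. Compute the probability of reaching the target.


Gambler's ruin formula:
r = q/p = 0.5300/0.4700 = 1.1277
P(win) = (1 - r^i)/(1 - r^N)
= (1 - 1.1277^4)/(1 - 1.1277^10)
= 0.2654

0.2654


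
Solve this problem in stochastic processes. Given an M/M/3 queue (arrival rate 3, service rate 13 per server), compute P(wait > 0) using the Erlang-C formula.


a = lambda/mu = 0.2308
rho = a/c = 0.0769
Erlang-C formula applied:
C(c,a) = 0.0018

0.0018


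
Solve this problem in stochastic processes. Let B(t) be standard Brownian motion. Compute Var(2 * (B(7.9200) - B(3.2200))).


Var(alpha*(B(t)-B(s))) = alpha^2 * (t-s)
= 2^2 * (7.9200 - 3.2200)
= 4 * 4.7000
= 18.8000

18.8000


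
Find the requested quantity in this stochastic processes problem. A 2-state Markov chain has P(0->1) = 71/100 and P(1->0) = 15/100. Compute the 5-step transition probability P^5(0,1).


Computing P^5 by matrix multiplication.
P = [[0.2900, 0.7100], [0.1500, 0.8500]]
After raising P to the power 5:
P^5(0,1) = 0.8255

0.8255


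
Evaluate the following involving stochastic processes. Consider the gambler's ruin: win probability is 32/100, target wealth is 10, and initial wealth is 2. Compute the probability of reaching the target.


Gambler's ruin formula:
r = q/p = 0.6800/0.3200 = 2.1250
P(win) = (1 - r^i)/(1 - r^N)
= (1 - 2.1250^2)/(1 - 2.1250^10)
= 0.0019

0.0019


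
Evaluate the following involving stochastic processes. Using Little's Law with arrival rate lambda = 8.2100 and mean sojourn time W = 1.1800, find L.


Little's Law: L = lambda * W
= 8.2100 * 1.1800
= 9.6878

9.6878


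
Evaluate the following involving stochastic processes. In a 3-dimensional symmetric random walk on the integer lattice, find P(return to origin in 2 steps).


P(return in 2 steps) = P(reverse first step) = 1/(2d)
= 1/6
= 0.1667

0.1667


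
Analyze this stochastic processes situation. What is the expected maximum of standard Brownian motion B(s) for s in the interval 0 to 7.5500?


E(max B(s)) = sqrt(2t/pi)
= sqrt(2*7.5500/pi)
= sqrt(4.8065)
= 2.1924

2.1924


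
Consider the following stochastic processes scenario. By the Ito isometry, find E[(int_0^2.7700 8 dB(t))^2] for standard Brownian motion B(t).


By Ito isometry: E[(int f dB)^2] = int f^2 dt
= 8^2 * 2.7700
= 64 * 2.7700 = 177.2800

177.2800


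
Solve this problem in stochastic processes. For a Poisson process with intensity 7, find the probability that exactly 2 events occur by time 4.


P(N(t)=k) = (lambda*t)^k * exp(-lambda*t) / k!
lambda*t = 28
= 28^2 * exp(-28) / 2!
= 784 * 6.9144e-13 / 2
= 2.7104e-10

2.7104e-10


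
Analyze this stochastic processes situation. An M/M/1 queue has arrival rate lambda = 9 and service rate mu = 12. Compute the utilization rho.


rho = lambda/mu
= 9/12
= 0.7500

0.7500


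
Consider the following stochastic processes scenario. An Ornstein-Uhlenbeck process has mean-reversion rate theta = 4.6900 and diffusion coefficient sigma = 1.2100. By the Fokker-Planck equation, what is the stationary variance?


Stationary variance = sigma^2 / (2*theta)
= 1.2100^2 / (2*4.6900)
= 1.4641 / 9.3800
= 0.1561

0.1561


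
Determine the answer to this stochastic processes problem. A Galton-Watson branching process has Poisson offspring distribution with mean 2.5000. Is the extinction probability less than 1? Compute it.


Since mu = 2.5000 > 1, extinction prob q < 1.
Solve s = exp(mu*(s-1)) iteratively.
q = 0.1074

0.1074


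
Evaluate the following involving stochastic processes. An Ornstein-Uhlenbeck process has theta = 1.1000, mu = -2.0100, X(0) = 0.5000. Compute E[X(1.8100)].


E[X(t)] = mu + (X(0) - mu)*exp(-theta*t)
= -2.0100 + (0.5000 - -2.0100)*exp(-1.1000*1.8100)
= -2.0100 + 2.5100 * 0.1366
= -1.6672

-1.6672


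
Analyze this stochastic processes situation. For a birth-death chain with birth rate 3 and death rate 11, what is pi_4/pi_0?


For birth-death process, pi_n/pi_0 = (lambda/mu)^n
= (3/11)^4
= 0.0055

0.0055


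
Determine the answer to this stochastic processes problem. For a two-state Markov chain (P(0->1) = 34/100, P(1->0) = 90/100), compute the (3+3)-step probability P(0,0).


P^6 = P^3 * P^3
Computing via matrix multiplication of the transition matrix.
Entry (0,0) of P^6 = 0.7259

0.7259


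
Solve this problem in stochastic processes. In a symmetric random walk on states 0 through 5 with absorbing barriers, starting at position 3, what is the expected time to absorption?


For symmetric RW on 0,...,N with absorbing barriers, E(i) = i*(N-i)
E(3) = 3 * 2 = 6

6


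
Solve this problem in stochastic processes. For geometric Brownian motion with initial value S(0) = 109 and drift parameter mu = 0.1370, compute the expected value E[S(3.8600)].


E[S(t)] = S(0) * exp(mu * t)
= 109 * exp(0.1370 * 3.8600)
= 109 * 1.6969
= 184.9652

184.9652


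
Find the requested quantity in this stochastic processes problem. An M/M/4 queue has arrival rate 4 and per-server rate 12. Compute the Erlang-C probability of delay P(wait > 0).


a = lambda/mu = 0.3333
rho = a/c = 0.0833
Erlang-C formula applied:
C(c,a) = 4.0209e-04

4.0209e-04


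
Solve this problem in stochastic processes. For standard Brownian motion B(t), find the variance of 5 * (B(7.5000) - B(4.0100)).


Var(alpha*(B(t)-B(s))) = alpha^2 * (t-s)
= 5^2 * (7.5000 - 4.0100)
= 25 * 3.4900
= 87.2500

87.2500


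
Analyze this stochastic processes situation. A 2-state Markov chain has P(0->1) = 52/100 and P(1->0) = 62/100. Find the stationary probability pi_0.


Stationary distribution: pi_0 = p10/(p01+p10), pi_1 = p01/(p01+p10)
p01 = 0.5200, p10 = 0.6200
pi_0 = 0.5439

0.5439


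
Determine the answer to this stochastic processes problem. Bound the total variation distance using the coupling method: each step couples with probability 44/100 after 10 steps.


TV distance bound <= (1-delta)^n
= (1 - 0.4400)^10
= 0.5600^10
= 0.0030

0.0030


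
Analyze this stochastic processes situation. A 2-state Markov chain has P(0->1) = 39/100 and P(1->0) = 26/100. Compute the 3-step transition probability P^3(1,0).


Computing P^3 by matrix multiplication.
P = [[0.6100, 0.3900], [0.2600, 0.7400]]
After raising P to the power 3:
P^3(1,0) = 0.3829

0.3829


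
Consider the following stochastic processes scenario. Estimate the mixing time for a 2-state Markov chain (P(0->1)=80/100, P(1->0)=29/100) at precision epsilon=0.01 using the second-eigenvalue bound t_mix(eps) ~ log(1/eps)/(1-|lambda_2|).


lambda_2 = |1 - p01 - p10| = |1 - 0.8000 - 0.2900| = 0.0900
t_mix ~ log(1/eps)/(1 - |lambda_2|)
= log(100)/(1 - 0.0900) = 4.6052/0.9100
= 5.0606

5.0606


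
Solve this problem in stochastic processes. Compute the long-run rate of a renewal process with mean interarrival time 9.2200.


Long-run renewal rate = 1/E(X)
= 1/9.2200
= 0.1085

0.1085


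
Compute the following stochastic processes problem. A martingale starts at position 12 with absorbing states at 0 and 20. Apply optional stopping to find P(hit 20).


By optional stopping theorem: E(M at tau) = M(0) = 12
P(hit 20)*20 + P(hit 0)*0 = 12
P(hit 20) = (12 - 0)/(20 - 0) = 3/5 = 0.6000

0.6000


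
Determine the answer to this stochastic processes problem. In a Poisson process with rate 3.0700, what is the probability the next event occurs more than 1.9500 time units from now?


P(X > t) = exp(-lambda * t)
= exp(-3.0700 * 1.9500)
= exp(-5.9865) = 0.0025

0.0025


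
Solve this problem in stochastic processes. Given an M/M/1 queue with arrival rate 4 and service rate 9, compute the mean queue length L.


rho = 4/9 = 0.4444
L = rho/(1-rho)
= 0.4444/0.5556
= 0.8000

0.8000


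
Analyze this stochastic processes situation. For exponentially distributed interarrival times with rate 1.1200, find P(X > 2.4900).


P(X > t) = exp(-lambda * t)
= exp(-1.1200 * 2.4900)
= exp(-2.7888) = 0.0615

0.0615


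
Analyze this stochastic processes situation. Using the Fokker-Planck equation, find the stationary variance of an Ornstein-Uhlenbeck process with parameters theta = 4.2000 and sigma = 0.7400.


Stationary variance = sigma^2 / (2*theta)
= 0.7400^2 / (2*4.2000)
= 0.5476 / 8.4000
= 0.0652

0.0652


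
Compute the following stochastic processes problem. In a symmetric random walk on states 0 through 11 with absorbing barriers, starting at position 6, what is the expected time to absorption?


For symmetric RW on 0,...,N with absorbing barriers, E(i) = i*(N-i)
E(6) = 6 * 5 = 30

30


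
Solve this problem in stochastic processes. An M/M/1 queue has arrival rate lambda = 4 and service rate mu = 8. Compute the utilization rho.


rho = lambda/mu
= 4/8
= 0.5000

0.5000


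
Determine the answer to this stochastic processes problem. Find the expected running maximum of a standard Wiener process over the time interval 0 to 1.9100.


E(max B(s)) = sqrt(2t/pi)
= sqrt(2*1.9100/pi)
= sqrt(1.2159)
= 1.1027

1.1027


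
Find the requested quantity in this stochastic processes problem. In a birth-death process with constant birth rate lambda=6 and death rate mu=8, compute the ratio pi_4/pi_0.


For birth-death process, pi_n/pi_0 = (lambda/mu)^n
= (6/8)^4
= 0.3164

0.3164


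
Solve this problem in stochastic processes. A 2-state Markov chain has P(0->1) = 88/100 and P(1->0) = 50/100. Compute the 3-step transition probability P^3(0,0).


Computing P^3 by matrix multiplication.
P = [[0.1200, 0.8800], [0.5000, 0.5000]]
After raising P to the power 3:
P^3(0,0) = 0.3273

0.3273


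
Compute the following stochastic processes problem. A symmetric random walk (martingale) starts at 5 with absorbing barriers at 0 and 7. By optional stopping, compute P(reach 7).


By optional stopping theorem: E(M at tau) = M(0) = 5
P(hit 7)*7 + P(hit 0)*0 = 5
P(hit 7) = (5 - 0)/(7 - 0) = 5/7 = 0.7143

0.7143


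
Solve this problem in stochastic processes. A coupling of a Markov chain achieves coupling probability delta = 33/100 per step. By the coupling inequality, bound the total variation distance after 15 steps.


TV distance bound <= (1-delta)^n
= (1 - 0.3300)^15
= 0.6700^15
= 0.0025

0.0025


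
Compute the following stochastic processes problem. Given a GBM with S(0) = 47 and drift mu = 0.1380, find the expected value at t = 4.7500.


E[S(t)] = S(0) * exp(mu * t)
= 47 * exp(0.1380 * 4.7500)
= 47 * 1.9261
= 90.5270

90.5270


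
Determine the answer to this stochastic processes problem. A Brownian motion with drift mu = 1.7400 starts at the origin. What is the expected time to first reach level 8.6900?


Expected first passage time = a/mu
= 8.6900/1.7400
= 4.9943

4.9943


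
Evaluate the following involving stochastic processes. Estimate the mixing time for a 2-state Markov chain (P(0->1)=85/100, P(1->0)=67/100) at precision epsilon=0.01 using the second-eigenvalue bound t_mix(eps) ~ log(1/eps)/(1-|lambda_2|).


lambda_2 = |1 - p01 - p10| = |1 - 0.8500 - 0.6700| = 0.5200
t_mix ~ log(1/eps)/(1 - |lambda_2|)
= log(100)/(1 - 0.5200) = 4.6052/0.4800
= 9.5941

9.5941


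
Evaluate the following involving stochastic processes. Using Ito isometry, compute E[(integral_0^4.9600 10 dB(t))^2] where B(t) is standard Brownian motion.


By Ito isometry: E[(int f dB)^2] = int f^2 dt
= 10^2 * 4.9600
= 100 * 4.9600 = 496.0000

496.0000


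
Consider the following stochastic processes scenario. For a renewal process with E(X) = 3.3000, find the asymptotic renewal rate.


Long-run renewal rate = 1/E(X)
= 1/3.3000
= 0.3030

0.3030


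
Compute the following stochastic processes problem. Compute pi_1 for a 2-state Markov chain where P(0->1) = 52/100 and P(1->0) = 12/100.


Stationary distribution: pi_0 = p10/(p01+p10), pi_1 = p01/(p01+p10)
p01 = 0.5200, p10 = 0.1200
pi_1 = 0.8125

0.8125


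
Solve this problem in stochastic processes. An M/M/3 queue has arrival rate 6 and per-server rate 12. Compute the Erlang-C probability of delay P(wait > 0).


a = lambda/mu = 0.5000
rho = a/c = 0.1667
Erlang-C formula applied:
C(c,a) = 0.0152

0.0152


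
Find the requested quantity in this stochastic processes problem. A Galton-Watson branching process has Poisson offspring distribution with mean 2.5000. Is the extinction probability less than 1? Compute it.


Since mu = 2.5000 > 1, extinction prob q < 1.
Solve s = exp(mu*(s-1)) iteratively.
q = 0.1074

0.1074


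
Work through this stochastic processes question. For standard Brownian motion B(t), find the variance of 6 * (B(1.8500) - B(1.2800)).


Var(alpha*(B(t)-B(s))) = alpha^2 * (t-s)
= 6^2 * (1.8500 - 1.2800)
= 36 * 0.5700
= 20.5200

20.5200


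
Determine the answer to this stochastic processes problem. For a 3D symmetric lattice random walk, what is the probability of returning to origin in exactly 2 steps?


P(return in 2 steps) = P(reverse first step) = 1/(2d)
= 1/6
= 0.1667

0.1667


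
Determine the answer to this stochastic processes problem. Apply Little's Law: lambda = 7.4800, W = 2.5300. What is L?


Little's Law: L = lambda * W
= 7.4800 * 2.5300
= 18.9244

18.9244


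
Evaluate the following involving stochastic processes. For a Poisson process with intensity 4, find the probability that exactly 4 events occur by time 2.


P(N(t)=k) = (lambda*t)^k * exp(-lambda*t) / k!
lambda*t = 8
= 8^4 * exp(-8) / 4!
= 4096 * 3.3546e-04 / 24
= 0.0573

0.0573


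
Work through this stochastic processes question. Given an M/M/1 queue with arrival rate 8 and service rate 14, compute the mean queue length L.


rho = 8/14 = 0.5714
L = rho/(1-rho)
= 0.5714/0.4286
= 1.3333

1.3333
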